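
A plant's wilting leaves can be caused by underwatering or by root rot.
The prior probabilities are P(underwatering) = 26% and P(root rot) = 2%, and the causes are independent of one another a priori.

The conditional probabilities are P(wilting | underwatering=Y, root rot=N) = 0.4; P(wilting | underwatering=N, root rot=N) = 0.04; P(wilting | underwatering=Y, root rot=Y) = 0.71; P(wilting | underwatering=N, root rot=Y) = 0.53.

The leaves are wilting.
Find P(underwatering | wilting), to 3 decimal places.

P(underwatering | wilting) ≈ 0.741

P(wilting) = 0.04·0.74·0.98 + 0.53·0.74·0.02 + 0.4·0.26·0.98 + 0.71·0.26·0.02 = 0.029008 + 0.007844 + 0.101920 + 0.003692 = 0.142464
Of this, 0.105612 comes from 0.101920 + 0.003692 (the underwatering=true cases).
So P(underwatering | wilting) = 0.105612/0.142464 ≈ 0.741.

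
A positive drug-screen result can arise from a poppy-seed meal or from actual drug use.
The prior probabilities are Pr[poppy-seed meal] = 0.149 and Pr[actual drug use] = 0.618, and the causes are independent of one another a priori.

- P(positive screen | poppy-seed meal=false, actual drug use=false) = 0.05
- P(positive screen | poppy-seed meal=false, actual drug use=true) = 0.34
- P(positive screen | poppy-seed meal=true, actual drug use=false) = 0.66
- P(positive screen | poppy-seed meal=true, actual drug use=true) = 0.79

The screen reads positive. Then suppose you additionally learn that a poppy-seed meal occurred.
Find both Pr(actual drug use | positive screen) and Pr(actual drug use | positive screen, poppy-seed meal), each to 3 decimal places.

Pr(actual drug use | positive screen) ≈ 0.824; Pr(actual drug use | positive screen, poppy-seed meal) ≈ 0.659

Numerator (weight on configurations with actual drug use): 0.178812 + 0.072745 = 0.251557
Denominator P(positive screen): 0.05*0.851*0.382 + 0.34*0.851*0.618 + 0.66*0.149*0.382 + 0.79*0.149*0.618 = 0.305377
Posterior = 0.251557 / 0.305377 ≈ 0.824

Now condition on the additional information:
P(positive screen | poppy-seed meal) = 0.66×0.382 + 0.79×0.618 = 0.252120 + 0.488220 = 0.740340
Restricting to configurations with actual drug use present: 0.79×0.618 = 0.488220.
Hence the posterior is 0.488220/0.740340 ≈ 0.659.
This is intercausal reasoning (explaining away): once poppy-seed meal accounts for the positive screen, actual drug use becomes less likely.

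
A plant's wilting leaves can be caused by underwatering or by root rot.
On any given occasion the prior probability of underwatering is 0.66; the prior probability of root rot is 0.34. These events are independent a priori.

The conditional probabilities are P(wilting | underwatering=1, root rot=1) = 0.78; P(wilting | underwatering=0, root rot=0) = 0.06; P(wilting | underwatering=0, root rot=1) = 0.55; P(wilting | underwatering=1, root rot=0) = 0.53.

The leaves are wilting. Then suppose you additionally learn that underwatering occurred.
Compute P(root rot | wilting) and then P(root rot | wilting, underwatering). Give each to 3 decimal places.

P(wilting) = 0.06·0.34·0.66 + 0.55·0.34·0.34 + 0.53·0.66·0.66 + 0.78·0.66·0.34 = 0.013464 + 0.063580 + 0.230868 + 0.175032 = 0.482944
The root rot-present share is 0.063580 + 0.175032 = 0.238612.
So P(root rot | wilting) = 0.238612/0.482944 ≈ 0.494.

Now condition on the additional information:
P(wilting | underwatering) = 0.53*0.66 + 0.78*0.34 = 0.349800 + 0.265200 = 0.615000
The root rot-present share is 0.78*0.34 = 0.265200.
P(root rot | wilting, underwatering) = 0.265200 / 0.615000 ≈ 0.431

P(root rot | wilting) ≈ 0.494; P(root rot | wilting, underwatering) ≈ 0.431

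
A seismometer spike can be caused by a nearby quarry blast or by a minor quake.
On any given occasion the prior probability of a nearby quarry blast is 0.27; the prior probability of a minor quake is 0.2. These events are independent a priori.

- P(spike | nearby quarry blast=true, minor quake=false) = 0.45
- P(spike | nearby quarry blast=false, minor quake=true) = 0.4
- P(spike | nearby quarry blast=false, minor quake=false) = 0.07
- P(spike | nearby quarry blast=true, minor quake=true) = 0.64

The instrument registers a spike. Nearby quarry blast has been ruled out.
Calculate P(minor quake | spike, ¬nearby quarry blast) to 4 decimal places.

For the numerator, keep only minor quake=true terms: 0.4×0.2 = 0.080000
Denominator P(spike | ¬nearby quarry blast): 0.07×0.8 + 0.4×0.2 = 0.136000
P(minor quake | spike, ¬nearby quarry blast) = 0.080000/0.136000 ≈ 0.5882

P(minor quake | spike, ¬nearby quarry blast) ≈ 0.5882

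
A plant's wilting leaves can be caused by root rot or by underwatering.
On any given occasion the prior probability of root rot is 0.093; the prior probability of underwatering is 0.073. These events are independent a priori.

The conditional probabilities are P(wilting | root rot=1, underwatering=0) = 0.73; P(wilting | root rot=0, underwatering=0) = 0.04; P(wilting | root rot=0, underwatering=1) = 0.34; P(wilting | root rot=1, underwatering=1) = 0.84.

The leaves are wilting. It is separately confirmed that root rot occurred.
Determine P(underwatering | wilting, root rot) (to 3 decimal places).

P(wilting | root rot) = 0.73·0.927 + 0.84·0.073 = 0.676710 + 0.061320 = 0.738030
The underwatering-present share is 0.84·0.073 = 0.061320.
Hence the posterior is 0.061320/0.738030 ≈ 0.083.

P(underwatering | wilting, root rot) ≈ 0.083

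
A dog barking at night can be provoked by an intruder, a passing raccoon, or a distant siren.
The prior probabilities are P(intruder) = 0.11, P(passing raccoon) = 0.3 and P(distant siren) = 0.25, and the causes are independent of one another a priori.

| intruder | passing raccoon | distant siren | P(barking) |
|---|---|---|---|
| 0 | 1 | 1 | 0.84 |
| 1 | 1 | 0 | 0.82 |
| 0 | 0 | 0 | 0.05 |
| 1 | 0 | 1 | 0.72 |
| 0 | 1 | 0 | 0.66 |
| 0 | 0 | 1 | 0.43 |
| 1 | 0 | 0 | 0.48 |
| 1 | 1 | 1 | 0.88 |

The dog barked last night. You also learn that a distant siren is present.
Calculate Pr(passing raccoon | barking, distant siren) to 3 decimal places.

P(barking | distant siren) = 0.43*0.89*0.7 + 0.84*0.89*0.3 + 0.72*0.11*0.7 + 0.88*0.11*0.3 = 0.267890 + 0.224280 + 0.055440 + 0.029040 = 0.576650
Of this, 0.253320 comes from 0.224280 + 0.029040 (the passing raccoon=true cases).
So P(passing raccoon | barking, distant siren) = 0.253320/0.576650 ≈ 0.439.

Pr(passing raccoon | barking, distant siren) ≈ 0.439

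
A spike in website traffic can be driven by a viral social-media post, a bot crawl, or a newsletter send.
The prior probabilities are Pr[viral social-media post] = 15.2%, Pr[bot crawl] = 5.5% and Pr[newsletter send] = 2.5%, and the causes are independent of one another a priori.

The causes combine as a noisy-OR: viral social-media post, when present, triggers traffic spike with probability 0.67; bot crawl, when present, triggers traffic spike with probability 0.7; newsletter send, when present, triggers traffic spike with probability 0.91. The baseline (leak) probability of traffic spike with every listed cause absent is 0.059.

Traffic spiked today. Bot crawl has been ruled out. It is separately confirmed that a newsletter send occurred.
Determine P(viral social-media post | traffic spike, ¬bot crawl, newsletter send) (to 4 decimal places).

Under noisy-OR, P(traffic spike | causes) = 1 − (1−0.059)·∏(1−qᵢ) over the active causes.
P(traffic spike | ¬bot crawl, newsletter send) = 0.91531×0.848 + 0.972052×0.152 = 0.776183 + 0.147752 = 0.923935
Of this, 0.147752 comes from 0.972052×0.152 (the viral social-media post=true cases).
P(viral social-media post | traffic spike, ¬bot crawl, newsletter send) = 0.147752 / 0.923935 ≈ 0.1599

P(viral social-media post | traffic spike, ¬bot crawl, newsletter send) ≈ 0.1599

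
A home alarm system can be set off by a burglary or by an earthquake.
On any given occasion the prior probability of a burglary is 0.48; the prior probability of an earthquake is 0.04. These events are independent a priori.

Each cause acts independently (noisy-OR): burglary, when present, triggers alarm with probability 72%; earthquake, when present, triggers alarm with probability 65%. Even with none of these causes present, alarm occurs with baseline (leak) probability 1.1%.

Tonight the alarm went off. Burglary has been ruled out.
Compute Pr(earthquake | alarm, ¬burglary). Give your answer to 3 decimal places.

Pr(earthquake | alarm, ¬burglary) ≈ 0.712

Under noisy-OR, P(alarm | causes) = 1 − (1−0.011)·∏(1−qᵢ) over the active causes.
P(alarm | ¬burglary) = 0.011*0.96 + 0.65385*0.04 = 0.010560 + 0.026154 = 0.036714
Of this, 0.026154 comes from 0.65385*0.04 (the earthquake=true cases).
Hence the posterior is 0.026154/0.036714 ≈ 0.712.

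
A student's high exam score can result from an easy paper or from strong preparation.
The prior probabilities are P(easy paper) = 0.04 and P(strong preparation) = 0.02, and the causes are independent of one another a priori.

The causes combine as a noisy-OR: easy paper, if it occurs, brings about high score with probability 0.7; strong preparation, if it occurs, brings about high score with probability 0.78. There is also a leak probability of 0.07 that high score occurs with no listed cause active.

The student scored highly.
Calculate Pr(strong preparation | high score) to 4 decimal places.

Under noisy-OR, P(high score | causes) = 1 − (1−0.07)·∏(1−qᵢ) over the active causes.
Weight on strong preparation=true, given the evidence: 0.015272 + 0.000751 = 0.016023
Denominator P(high score): 0.07·0.96·0.98 + 0.7954·0.96·0.02 + 0.721·0.04·0.98 + 0.93862·0.04·0.02 = 0.110142
Posterior = 0.016023 / 0.110142 ≈ 0.1455

Pr(strong preparation | high score) ≈ 0.1455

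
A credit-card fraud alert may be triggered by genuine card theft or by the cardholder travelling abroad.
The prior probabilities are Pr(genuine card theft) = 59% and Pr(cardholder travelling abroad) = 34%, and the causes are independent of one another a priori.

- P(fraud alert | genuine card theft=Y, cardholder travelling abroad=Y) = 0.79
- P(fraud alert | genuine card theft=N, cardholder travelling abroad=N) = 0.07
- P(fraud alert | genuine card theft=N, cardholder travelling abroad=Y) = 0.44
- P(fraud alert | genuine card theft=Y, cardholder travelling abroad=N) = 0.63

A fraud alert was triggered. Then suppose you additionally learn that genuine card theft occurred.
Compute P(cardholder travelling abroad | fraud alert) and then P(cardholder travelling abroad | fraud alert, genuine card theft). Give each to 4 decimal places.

P(cardholder travelling abroad | fraud alert) ≈ 0.4541; P(cardholder travelling abroad | fraud alert, genuine card theft) ≈ 0.3925

P(fraud alert) = 0.07·0.41·0.66 + 0.44·0.41·0.34 + 0.63·0.59·0.66 + 0.79·0.59·0.34 = 0.018942 + 0.061336 + 0.245322 + 0.158474 = 0.484074
The cardholder travelling abroad-present share is 0.061336 + 0.158474 = 0.219810.
So P(cardholder travelling abroad | fraud alert) = 0.219810/0.484074 ≈ 0.4541.

With the extra evidence:
Numerator (weight on configurations with cardholder travelling abroad): 0.79·0.34 = 0.268600
Normalizer over all consistent configurations: 0.63·0.66 + 0.79·0.34 = 0.684400
P(cardholder travelling abroad | fraud alert, genuine card theft) = 0.268600/0.684400 ≈ 0.3925
This is intercausal reasoning (explaining away): once genuine card theft accounts for the fraud alert, cardholder travelling abroad becomes less likely.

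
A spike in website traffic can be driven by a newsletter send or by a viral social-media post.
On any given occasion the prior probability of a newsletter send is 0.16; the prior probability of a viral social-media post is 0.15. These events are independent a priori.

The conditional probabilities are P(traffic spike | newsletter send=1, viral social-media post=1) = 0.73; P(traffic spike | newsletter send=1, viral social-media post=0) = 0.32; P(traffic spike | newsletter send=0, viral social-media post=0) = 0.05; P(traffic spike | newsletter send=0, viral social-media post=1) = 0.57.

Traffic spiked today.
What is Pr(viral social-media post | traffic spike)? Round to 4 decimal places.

Enumerate the 4 (newsletter send, viral social-media post) configurations and weight by the priors:
  P(traffic spike) = 0.05*0.84*0.85 + 0.57*0.84*0.15 + 0.32*0.16*0.85 + 0.73*0.16*0.15
        = 0.035700 + 0.071820 + 0.043520 + 0.017520 = 0.168560
The terms with viral social-media post present sum to 0.089340, so
  P(viral social-media post | traffic spike) = 0.089340 / 0.168560 ≈ 0.5300

Pr(viral social-media post | traffic spike) ≈ 0.5300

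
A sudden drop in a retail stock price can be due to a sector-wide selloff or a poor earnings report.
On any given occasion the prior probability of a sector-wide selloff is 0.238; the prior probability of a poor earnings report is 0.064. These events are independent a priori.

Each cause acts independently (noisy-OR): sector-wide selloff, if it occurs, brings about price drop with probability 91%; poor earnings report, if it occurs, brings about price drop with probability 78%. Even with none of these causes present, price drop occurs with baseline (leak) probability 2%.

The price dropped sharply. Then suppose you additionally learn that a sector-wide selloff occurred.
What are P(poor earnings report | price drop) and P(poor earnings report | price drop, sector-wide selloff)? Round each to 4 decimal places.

Under noisy-OR, P(price drop | causes) = 1 − (1−0.02)·∏(1−qᵢ) over the active causes.
Sum P(price drop|·) weighted by the priors over the 4 (sector-wide selloff, poor earnings report) configurations:
  P(price drop) = 0.02×0.762×0.936 + 0.7844×0.762×0.064 + 0.9118×0.238×0.936 + 0.980596×0.238×0.064
        = 0.014265 + 0.038254 + 0.203120 + 0.014936 = 0.270575
Configurations with poor earnings report contribute 0.053190, so
  P(poor earnings report | price drop) = 0.053190 / 0.270575 ≈ 0.1966

Now condition on the additional information:
P(price drop | sector-wide selloff) = 0.9118·0.936 + 0.980596·0.064 = 0.853445 + 0.062758 = 0.916203
Restricting to configurations with poor earnings report present: 0.980596·0.064 = 0.062758.
P(poor earnings report | price drop, sector-wide selloff) = 0.062758 / 0.916203 ≈ 0.0685
This is intercausal reasoning (explaining away): once sector-wide selloff accounts for the price drop, poor earnings report becomes less likely.

P(poor earnings report | price drop) ≈ 0.1966; P(poor earnings report | price drop, sector-wide selloff) ≈ 0.0685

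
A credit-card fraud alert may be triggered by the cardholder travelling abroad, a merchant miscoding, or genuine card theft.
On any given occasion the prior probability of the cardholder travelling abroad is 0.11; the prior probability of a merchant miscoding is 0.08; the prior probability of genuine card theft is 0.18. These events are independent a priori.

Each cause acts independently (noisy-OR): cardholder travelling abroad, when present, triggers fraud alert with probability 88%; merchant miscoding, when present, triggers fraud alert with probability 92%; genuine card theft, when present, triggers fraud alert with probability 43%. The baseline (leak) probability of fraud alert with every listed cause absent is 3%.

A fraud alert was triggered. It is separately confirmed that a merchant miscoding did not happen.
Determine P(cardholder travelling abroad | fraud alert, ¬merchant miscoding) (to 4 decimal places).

Under noisy-OR, P(fraud alert | causes) = 1 − (1−0.03)·∏(1−qᵢ) over the active causes.
P(fraud alert | ¬merchant miscoding) = 0.03×0.89×0.82 + 0.4471×0.89×0.18 + 0.8836×0.11×0.82 + 0.933652×0.11×0.18 = 0.021894 + 0.071625 + 0.079701 + 0.018486 = 0.191706
Restricting to configurations with cardholder travelling abroad present: 0.079701 + 0.018486 = 0.098187.
P(cardholder travelling abroad | fraud alert, ¬merchant miscoding) = 0.098187 / 0.191706 ≈ 0.5122

P(cardholder travelling abroad | fraud alert, ¬merchant miscoding) ≈ 0.5122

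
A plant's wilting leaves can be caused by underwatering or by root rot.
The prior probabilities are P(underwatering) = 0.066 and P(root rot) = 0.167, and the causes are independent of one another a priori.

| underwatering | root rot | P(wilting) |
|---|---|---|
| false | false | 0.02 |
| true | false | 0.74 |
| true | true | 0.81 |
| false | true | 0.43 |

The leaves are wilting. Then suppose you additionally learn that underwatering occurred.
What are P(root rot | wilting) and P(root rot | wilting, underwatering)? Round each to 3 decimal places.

P(root rot | wilting) ≈ 0.575; P(root rot | wilting, underwatering) ≈ 0.180

By total probability over the 4 (underwatering, root rot) configurations:
  P(wilting) = 0.02×0.934×0.833 + 0.43×0.934×0.167 + 0.74×0.066×0.833 + 0.81×0.066×0.167
        = 0.015560 + 0.067071 + 0.040684 + 0.008928 = 0.132243
Keeping only the root rot-present terms gives 0.075999, so
  P(root rot | wilting) = 0.075999 / 0.132243 ≈ 0.575

With the extra evidence:
P(wilting | underwatering) = 0.74*0.833 + 0.81*0.167 = 0.616420 + 0.135270 = 0.751690
Of this, 0.135270 comes from 0.81*0.167 (the root rot=true cases).
Hence the posterior is 0.135270/0.751690 ≈ 0.180.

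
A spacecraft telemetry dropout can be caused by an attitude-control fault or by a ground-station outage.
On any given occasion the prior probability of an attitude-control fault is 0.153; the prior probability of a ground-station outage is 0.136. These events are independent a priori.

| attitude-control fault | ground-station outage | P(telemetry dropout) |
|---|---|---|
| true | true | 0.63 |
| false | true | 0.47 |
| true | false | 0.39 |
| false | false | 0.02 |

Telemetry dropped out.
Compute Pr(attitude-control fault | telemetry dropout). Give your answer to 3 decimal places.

Pr(attitude-control fault | telemetry dropout) ≈ 0.485

Weight on attitude-control fault=true, given the evidence: 0.051555 + 0.013109 = 0.064664
The normalizing constant is 0.02·0.847·0.864 + 0.47·0.847·0.136 + 0.39·0.153·0.864 + 0.63·0.153·0.136 = 0.133440
Posterior = 0.064664 / 0.133440 ≈ 0.485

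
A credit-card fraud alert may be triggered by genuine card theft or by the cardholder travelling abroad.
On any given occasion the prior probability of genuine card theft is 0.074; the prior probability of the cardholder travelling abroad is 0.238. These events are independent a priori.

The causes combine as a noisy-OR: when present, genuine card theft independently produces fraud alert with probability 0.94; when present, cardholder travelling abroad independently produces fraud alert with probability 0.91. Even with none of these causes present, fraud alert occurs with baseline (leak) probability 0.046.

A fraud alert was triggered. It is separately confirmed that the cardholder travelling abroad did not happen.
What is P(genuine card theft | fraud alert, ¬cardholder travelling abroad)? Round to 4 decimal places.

Under noisy-OR, P(fraud alert | causes) = 1 − (1−0.046)·∏(1−qᵢ) over the active causes.
Numerator (weight on configurations with genuine card theft): 0.94276*0.074 = 0.069764
Denominator P(fraud alert | ¬cardholder travelling abroad): 0.046*0.926 + 0.94276*0.074 = 0.112360
P(genuine card theft | fraud alert, ¬cardholder travelling abroad) = 0.069764/0.112360 ≈ 0.6209

P(genuine card theft | fraud alert, ¬cardholder travelling abroad) ≈ 0.6209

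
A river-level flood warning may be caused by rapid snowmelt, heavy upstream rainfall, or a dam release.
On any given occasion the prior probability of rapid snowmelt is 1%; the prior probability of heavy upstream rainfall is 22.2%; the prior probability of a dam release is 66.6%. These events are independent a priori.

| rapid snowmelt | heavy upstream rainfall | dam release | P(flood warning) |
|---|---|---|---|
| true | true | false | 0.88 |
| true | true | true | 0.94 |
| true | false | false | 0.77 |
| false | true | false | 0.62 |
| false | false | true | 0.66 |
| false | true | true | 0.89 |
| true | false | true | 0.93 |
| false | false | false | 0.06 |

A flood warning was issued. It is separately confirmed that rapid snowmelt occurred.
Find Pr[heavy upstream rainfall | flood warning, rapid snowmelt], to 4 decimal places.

P(flood warning | rapid snowmelt) = 0.77·0.778·0.334 + 0.93·0.778·0.666 + 0.88·0.222·0.334 + 0.94·0.222·0.666 = 0.200086 + 0.481878 + 0.065250 + 0.138981 = 0.886195
The heavy upstream rainfall-present share is 0.065250 + 0.138981 = 0.204231.
P(heavy upstream rainfall | flood warning, rapid snowmelt) = 0.204231 / 0.886195 ≈ 0.2305

Pr[heavy upstream rainfall | flood warning, rapid snowmelt] ≈ 0.2305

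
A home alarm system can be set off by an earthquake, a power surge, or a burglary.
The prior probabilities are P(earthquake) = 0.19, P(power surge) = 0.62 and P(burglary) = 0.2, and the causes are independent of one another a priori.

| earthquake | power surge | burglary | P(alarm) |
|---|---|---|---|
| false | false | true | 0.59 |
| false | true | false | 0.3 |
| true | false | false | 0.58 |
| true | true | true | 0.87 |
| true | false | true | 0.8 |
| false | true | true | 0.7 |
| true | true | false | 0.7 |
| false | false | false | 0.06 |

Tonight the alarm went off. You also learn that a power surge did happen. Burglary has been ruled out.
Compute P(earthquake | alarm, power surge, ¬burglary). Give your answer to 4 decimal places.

P(earthquake | alarm, power surge, ¬burglary) ≈ 0.3537

By total probability over both values of earthquake:
  P(alarm | power surge, ¬burglary) = 0.3×0.81 + 0.7×0.19
        = 0.243000 + 0.133000 = 0.376000
Keeping only the earthquake-present terms gives 0.133000, so
  P(earthquake | alarm, power surge, ¬burglary) = 0.133000 / 0.376000 ≈ 0.3537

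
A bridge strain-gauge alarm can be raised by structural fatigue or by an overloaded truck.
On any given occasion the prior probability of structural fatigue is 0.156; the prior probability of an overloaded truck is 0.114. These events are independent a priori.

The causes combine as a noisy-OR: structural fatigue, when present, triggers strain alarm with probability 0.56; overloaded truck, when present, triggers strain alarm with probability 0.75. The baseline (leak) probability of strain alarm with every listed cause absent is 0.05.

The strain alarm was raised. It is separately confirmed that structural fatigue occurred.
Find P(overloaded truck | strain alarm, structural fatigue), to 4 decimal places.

Under noisy-OR, P(strain alarm | causes) = 1 − (1−0.05)·∏(1−qᵢ) over the active causes.
Weight on overloaded truck=true, given the evidence: 0.8955·0.114 = 0.102087
The normalizing constant is 0.582·0.886 + 0.8955·0.114 = 0.617739
Posterior = 0.102087 / 0.617739 ≈ 0.1653

P(overloaded truck | strain alarm, structural fatigue) ≈ 0.1653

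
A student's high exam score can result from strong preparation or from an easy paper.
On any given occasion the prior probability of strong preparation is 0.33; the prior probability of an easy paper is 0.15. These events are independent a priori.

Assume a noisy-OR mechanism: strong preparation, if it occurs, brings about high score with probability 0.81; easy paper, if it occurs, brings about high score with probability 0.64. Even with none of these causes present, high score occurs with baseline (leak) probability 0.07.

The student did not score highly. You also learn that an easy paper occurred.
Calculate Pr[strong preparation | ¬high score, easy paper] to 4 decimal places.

Under noisy-OR, P(high score | causes) = 1 − (1−0.07)·∏(1−qᵢ) over the active causes.
By total probability over both values of strong preparation:
  P(¬high score | easy paper) = 0.3348*0.67 + 0.063612*0.33
        = 0.224316 + 0.020992 = 0.245308
Configurations with strong preparation contribute 0.020992, so
  P(strong preparation | ¬high score, easy paper) = 0.020992 / 0.245308 ≈ 0.0856

Pr[strong preparation | ¬high score, easy paper] ≈ 0.0856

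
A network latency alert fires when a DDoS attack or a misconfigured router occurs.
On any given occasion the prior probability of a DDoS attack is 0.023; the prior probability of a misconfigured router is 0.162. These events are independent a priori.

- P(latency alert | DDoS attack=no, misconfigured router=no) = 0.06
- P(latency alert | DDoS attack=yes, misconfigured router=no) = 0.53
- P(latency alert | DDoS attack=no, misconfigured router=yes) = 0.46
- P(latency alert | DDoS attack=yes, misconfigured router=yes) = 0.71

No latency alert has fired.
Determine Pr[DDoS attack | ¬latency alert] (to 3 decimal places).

Weight on DDoS attack=true, given the evidence: 0.009059 + 0.001081 = 0.010140
Denominator P(¬latency alert): 0.94*0.977*0.838 + 0.54*0.977*0.162 + 0.47*0.023*0.838 + 0.29*0.023*0.162 = 0.865210
Posterior = 0.010140 / 0.865210 ≈ 0.012

Pr[DDoS attack | ¬latency alert] ≈ 0.012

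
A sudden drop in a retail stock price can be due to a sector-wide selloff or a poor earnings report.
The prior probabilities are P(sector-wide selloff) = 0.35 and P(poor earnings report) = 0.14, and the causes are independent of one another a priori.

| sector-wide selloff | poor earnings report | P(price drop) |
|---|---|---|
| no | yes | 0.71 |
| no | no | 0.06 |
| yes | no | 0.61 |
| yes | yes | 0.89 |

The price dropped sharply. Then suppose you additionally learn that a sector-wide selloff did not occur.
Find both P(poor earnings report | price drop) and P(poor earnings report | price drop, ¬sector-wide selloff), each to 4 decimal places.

P(poor earnings report | price drop) ≈ 0.3326; P(poor earnings report | price drop, ¬sector-wide selloff) ≈ 0.6583

P(price drop) = 0.06×0.65×0.86 + 0.71×0.65×0.14 + 0.61×0.35×0.86 + 0.89×0.35×0.14 = 0.033540 + 0.064610 + 0.183610 + 0.043610 = 0.325370
Restricting to configurations with poor earnings report present: 0.064610 + 0.043610 = 0.108220.
P(poor earnings report | price drop) = 0.108220 / 0.325370 ≈ 0.3326

Now also conditioning on sector-wide selloff≠true:
Numerator (weight on configurations with poor earnings report): 0.71·0.14 = 0.099400
Normalizer over all consistent configurations: 0.06·0.86 + 0.71·0.14 = 0.151000
P(poor earnings report | price drop, ¬sector-wide selloff) = 0.099400/0.151000 ≈ 0.6583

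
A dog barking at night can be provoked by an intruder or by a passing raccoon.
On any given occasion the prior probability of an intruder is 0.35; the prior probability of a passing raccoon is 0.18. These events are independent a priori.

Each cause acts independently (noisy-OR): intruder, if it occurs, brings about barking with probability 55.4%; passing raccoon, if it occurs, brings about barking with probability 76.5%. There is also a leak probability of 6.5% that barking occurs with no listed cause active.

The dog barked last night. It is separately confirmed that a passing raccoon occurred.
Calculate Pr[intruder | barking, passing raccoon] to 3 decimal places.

Under noisy-OR, P(barking | causes) = 1 − (1−0.065)·∏(1−qᵢ) over the active causes.
Numerator (weight on configurations with intruder): 0.902003*0.35 = 0.315701
Denominator P(barking | passing raccoon): 0.780275*0.65 + 0.902003*0.35 = 0.822880
Posterior = 0.315701 / 0.822880 ≈ 0.384

Pr[intruder | barking, passing raccoon] ≈ 0.384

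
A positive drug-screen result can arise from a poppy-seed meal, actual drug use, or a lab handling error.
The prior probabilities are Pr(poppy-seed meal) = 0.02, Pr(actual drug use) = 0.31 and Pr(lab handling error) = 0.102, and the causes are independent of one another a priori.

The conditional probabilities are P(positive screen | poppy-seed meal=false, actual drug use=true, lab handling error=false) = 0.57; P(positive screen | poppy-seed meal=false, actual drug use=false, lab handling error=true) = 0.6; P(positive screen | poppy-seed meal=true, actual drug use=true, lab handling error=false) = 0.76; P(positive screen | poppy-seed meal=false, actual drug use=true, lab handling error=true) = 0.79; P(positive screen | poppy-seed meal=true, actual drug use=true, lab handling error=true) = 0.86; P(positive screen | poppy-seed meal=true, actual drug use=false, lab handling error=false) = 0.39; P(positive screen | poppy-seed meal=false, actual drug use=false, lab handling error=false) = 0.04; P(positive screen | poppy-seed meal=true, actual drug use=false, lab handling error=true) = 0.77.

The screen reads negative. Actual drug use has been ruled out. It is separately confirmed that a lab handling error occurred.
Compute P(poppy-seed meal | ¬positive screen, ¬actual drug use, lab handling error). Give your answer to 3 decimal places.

P(poppy-seed meal | ¬positive screen, ¬actual drug use, lab handling error) ≈ 0.012

Enumerate both values of poppy-seed meal and weight by the priors:
  P(¬positive screen | ¬actual drug use, lab handling error) = 0.4*0.98 + 0.23*0.02
        = 0.392000 + 0.004600 = 0.396600
The terms with poppy-seed meal present sum to 0.004600, so
  P(poppy-seed meal | ¬positive screen, ¬actual drug use, lab handling error) = 0.004600 / 0.396600 ≈ 0.012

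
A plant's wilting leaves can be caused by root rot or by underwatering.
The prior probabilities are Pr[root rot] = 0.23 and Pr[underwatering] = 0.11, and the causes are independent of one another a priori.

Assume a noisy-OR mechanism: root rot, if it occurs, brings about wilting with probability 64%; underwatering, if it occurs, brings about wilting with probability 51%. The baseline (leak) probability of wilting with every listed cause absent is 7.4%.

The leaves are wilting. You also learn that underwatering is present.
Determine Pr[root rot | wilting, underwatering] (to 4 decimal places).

Pr[root rot | wilting, underwatering] ≈ 0.3139

Under noisy-OR, P(wilting | causes) = 1 − (1−0.074)·∏(1−qᵢ) over the active causes.
P(wilting | underwatering) = 0.54626*0.77 + 0.836654*0.23 = 0.420620 + 0.192430 = 0.613050
Restricting to configurations with root rot present: 0.836654*0.23 = 0.192430.
So P(root rot | wilting, underwatering) = 0.192430/0.613050 ≈ 0.3139.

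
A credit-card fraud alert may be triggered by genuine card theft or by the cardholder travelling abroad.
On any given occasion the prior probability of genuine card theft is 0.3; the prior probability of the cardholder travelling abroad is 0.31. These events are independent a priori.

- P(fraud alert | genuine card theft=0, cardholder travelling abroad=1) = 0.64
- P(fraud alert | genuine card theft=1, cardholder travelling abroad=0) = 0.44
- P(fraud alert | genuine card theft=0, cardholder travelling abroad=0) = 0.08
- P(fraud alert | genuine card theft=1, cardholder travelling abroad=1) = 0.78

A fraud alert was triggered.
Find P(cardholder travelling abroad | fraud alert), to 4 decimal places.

P(cardholder travelling abroad | fraud alert) ≈ 0.6197

Numerator (weight on configurations with cardholder travelling abroad): 0.138880 + 0.072540 = 0.211420
Denominator P(fraud alert): 0.08*0.7*0.69 + 0.64*0.7*0.31 + 0.44*0.3*0.69 + 0.78*0.3*0.31 = 0.341140
P(cardholder travelling abroad | fraud alert) = 0.211420/0.341140 ≈ 0.6197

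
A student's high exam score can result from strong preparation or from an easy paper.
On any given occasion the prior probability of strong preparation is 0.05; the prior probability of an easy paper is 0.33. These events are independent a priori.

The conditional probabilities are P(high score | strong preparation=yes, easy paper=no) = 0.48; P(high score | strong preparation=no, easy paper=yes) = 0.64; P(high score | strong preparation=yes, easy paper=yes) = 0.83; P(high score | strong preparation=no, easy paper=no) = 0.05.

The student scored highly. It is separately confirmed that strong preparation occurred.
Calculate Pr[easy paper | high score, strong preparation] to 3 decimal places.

Enumerate both values of easy paper and weight by the priors:
  P(high score | strong preparation) = 0.48*0.67 + 0.83*0.33
        = 0.321600 + 0.273900 = 0.595500
Configurations with easy paper contribute 0.273900, so
  P(easy paper | high score, strong preparation) = 0.273900 / 0.595500 ≈ 0.460

Pr[easy paper | high score, strong preparation] ≈ 0.460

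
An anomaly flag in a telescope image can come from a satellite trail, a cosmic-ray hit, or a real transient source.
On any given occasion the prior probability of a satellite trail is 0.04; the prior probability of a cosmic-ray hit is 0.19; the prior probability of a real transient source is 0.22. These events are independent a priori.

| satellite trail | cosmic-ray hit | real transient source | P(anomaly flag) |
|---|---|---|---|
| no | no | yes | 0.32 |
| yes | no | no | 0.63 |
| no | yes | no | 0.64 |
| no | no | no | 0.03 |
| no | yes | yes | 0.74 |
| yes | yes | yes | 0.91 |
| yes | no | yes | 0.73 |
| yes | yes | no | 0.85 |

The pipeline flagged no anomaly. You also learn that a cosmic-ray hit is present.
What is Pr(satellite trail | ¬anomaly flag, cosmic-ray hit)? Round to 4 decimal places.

For the numerator, keep only satellite trail=true terms: 0.004680 + 0.000792 = 0.005472
Normalizer over all consistent configurations: 0.36*0.96*0.78 + 0.26*0.96*0.22 + 0.15*0.04*0.78 + 0.09*0.04*0.22 = 0.329952
Posterior = 0.005472 / 0.329952 ≈ 0.0166

Pr(satellite trail | ¬anomaly flag, cosmic-ray hit) ≈ 0.0166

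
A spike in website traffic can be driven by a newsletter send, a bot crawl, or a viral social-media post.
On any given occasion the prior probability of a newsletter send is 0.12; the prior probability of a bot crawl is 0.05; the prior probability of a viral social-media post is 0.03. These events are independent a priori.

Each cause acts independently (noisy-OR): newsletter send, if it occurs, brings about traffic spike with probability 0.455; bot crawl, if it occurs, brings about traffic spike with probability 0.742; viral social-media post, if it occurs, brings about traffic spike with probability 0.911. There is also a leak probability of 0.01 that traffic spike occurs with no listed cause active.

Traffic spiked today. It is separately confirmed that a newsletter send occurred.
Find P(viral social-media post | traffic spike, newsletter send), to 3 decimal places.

P(viral social-media post | traffic spike, newsletter send) ≈ 0.058

Under noisy-OR, P(traffic spike | causes) = 1 − (1−0.01)·∏(1−qᵢ) over the active causes.
Enumerate the 4 (bot crawl, viral social-media post) configurations and weight by the priors:
  P(traffic spike | newsletter send) = 0.46045×0.95×0.97 + 0.95198×0.95×0.03 + 0.860796×0.05×0.97 + 0.987611×0.05×0.03
        = 0.424305 + 0.027131 + 0.041749 + 0.001481 = 0.494666
Keeping only the viral social-media post-present terms gives 0.028612, so
  P(viral social-media post | traffic spike, newsletter send) = 0.028612 / 0.494666 ≈ 0.058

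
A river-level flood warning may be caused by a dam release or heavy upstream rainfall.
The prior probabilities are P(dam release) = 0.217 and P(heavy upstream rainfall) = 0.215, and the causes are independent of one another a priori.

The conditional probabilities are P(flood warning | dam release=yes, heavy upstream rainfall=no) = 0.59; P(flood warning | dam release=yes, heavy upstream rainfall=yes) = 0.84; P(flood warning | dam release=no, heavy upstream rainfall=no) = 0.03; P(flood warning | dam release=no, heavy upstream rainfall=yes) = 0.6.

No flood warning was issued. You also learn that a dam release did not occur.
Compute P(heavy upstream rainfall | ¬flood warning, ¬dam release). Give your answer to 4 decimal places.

P(heavy upstream rainfall | ¬flood warning, ¬dam release) ≈ 0.1015

Enumerate both values of heavy upstream rainfall and weight by the priors:
  P(¬flood warning | ¬dam release) = 0.97×0.785 + 0.4×0.215
        = 0.761450 + 0.086000 = 0.847450
Keeping only the heavy upstream rainfall-present terms gives 0.086000, so
  P(heavy upstream rainfall | ¬flood warning, ¬dam release) = 0.086000 / 0.847450 ≈ 0.1015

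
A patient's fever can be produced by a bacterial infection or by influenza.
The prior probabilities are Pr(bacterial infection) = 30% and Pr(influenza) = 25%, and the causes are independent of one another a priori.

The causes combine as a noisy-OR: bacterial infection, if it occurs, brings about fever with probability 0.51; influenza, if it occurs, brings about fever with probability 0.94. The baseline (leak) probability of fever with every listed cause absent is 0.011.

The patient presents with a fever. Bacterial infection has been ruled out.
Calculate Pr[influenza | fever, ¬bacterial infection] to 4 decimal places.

Under noisy-OR, P(fever | causes) = 1 − (1−0.011)·∏(1−qᵢ) over the active causes.
P(fever | ¬bacterial infection) = 0.011*0.75 + 0.94066*0.25 = 0.008250 + 0.235165 = 0.243415
Of this, 0.235165 comes from 0.94066*0.25 (the influenza=true cases).
P(influenza | fever, ¬bacterial infection) = 0.235165 / 0.243415 ≈ 0.9661

Pr[influenza | fever, ¬bacterial infection] ≈ 0.9661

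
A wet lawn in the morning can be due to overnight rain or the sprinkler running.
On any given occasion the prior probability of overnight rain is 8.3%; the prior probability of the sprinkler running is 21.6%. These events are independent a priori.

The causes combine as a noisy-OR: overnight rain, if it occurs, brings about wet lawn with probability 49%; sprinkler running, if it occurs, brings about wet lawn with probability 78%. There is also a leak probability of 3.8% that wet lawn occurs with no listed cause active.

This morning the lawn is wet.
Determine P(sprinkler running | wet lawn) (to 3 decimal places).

Under noisy-OR, P(wet lawn | causes) = 1 − (1−0.038)·∏(1−qᵢ) over the active causes.
Numerator (weight on configurations with sprinkler running): 0.156152 + 0.015993 = 0.172145
Normalizer over all consistent configurations: 0.038×0.917×0.784 + 0.78836×0.917×0.216 + 0.50938×0.083×0.784 + 0.892064×0.083×0.216 = 0.232610
Posterior = 0.172145 / 0.232610 ≈ 0.740

P(sprinkler running | wet lawn) ≈ 0.740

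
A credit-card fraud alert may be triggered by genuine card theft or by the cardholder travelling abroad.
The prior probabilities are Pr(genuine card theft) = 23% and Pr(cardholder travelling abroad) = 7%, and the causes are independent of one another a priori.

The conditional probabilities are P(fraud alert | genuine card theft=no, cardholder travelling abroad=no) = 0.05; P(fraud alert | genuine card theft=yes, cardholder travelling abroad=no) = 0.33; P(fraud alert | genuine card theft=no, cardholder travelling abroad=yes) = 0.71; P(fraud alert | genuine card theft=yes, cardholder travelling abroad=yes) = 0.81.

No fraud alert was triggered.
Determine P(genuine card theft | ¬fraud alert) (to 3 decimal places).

P(genuine card theft | ¬fraud alert) ≈ 0.174

For the numerator, keep only genuine card theft=true terms: 0.143313 + 0.003059 = 0.146372
The normalizing constant is 0.95*0.77*0.93 + 0.29*0.77*0.07 + 0.67*0.23*0.93 + 0.19*0.23*0.07 = 0.842298
P(genuine card theft | ¬fraud alert) = 0.146372/0.842298 ≈ 0.174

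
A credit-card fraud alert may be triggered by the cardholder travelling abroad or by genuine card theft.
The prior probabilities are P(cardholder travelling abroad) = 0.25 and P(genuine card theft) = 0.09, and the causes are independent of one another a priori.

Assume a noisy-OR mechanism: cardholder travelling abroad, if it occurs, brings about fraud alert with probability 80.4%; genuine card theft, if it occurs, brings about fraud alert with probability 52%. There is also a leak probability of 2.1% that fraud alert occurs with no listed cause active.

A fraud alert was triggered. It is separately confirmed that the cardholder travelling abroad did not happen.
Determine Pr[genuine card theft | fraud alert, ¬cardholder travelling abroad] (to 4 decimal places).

Under noisy-OR, P(fraud alert | causes) = 1 − (1−0.021)·∏(1−qᵢ) over the active causes.
P(fraud alert | ¬cardholder travelling abroad) = 0.021×0.91 + 0.53008×0.09 = 0.019110 + 0.047707 = 0.066817
The genuine card theft-present share is 0.53008×0.09 = 0.047707.
So P(genuine card theft | fraud alert, ¬cardholder travelling abroad) = 0.047707/0.066817 ≈ 0.7140.

Pr[genuine card theft | fraud alert, ¬cardholder travelling abroad] ≈ 0.7140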